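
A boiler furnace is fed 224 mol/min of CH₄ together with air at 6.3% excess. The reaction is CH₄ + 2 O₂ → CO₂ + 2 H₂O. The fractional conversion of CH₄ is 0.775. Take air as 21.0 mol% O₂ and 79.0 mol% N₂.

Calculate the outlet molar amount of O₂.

Stoichiometric O₂ = 2 × 224 = 448 mol/min; O₂ fed = 448 × 1.063 = 476.2 mol/min.
N₂ fed = 476.2 × 79/21 = 1792 mol/min.
Fuel reacted = 0.775 × 224 → ξ = 173.6 mol/min.
Outlet (n = n₀ + ν ξ):
  CH₄: 224 − 1(173.6) = 50.4
  O₂: 476.2 − 2(173.6) = 129
  N₂: 1792 (inert)
  CO₂: 0 + 1(173.6) = 173.6
  H₂O: 0 + 2(173.6) = 347.2

129 mol/min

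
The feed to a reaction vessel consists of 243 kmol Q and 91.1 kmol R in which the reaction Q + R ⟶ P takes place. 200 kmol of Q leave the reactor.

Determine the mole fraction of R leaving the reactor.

0.165

For Q: n = n₀ − 1ξ → 200 = 243 − 1ξ, giving ξ = 43 kmol.
Outlet amounts (n = n₀ + ν ξ):
  Q: 243 − 1(43) = 200
  R: 91.1 − 1(43) = 48.1
  P: 0 + 1(43) = 43
Total out = 291.1 kmol; y_R = 48.1 / 291.1 = 0.1652.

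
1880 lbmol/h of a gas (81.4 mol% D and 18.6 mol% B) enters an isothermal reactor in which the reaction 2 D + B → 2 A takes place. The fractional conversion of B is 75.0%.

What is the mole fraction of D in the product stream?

0.622

B reacted = 0.75 × 349.7 = 262.3 lbmol/h; ν_B = −1, so ξ = 262.3/1 = 262.3 lbmol/h.
Outlet amounts (n = n₀ + ν ξ):
  D: 1530 − 2(262.3) = 1006
  B: 349.7 − 1(262.3) = 87.42
  A: 0 + 2(262.3) = 524.5
Total out = 1618 lbmol/h; y_D = 1006 / 1618 = 0.6217.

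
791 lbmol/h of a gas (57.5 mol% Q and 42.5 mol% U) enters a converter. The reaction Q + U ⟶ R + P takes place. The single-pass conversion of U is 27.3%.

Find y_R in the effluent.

U reacted = 0.273 × 336.2 = 91.78 lbmol/h; ν_U = −1, so ξ = 91.78/1 = 91.78 lbmol/h.
Outlet amounts (n = n₀ + ν ξ):
  Q: 454.8 − 1(91.78) = 363
  U: 336.2 − 1(91.78) = 244.4
  R: 0 + 1(91.78) = 91.78
  P: 0 + 1(91.78) = 91.78
Total out = 791 lbmol/h; y_R = 91.78 / 791 = 0.116.

0.116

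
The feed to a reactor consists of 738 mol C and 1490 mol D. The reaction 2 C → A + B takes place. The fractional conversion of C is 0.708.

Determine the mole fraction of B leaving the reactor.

C reacted = 0.708 × 738 = 522.5 mol; ν_C = −2, so ξ = 522.5/2 = 261.3 mol.
Outlet amounts (n = n₀ + ν ξ):
  C: 738 − 2(261.3) = 215.5
  A: 0 + 1(261.3) = 261.3
  B: 0 + 1(261.3) = 261.3
  D: 1490 (inert)
Total out = 2228 mol; y_B = 261.3 / 2228 = 0.1173.

0.117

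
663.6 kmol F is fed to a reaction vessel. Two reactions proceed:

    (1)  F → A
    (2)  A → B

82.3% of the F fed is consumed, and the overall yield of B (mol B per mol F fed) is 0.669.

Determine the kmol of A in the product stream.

102 kmol

Conversion of F: F consumed = 1ξ₁ = 0.823 × 663.6 → ξ₁ = 546.1 kmol.
Yield of B: 1ξ₂ / 663.6 = 0.669 → ξ₂ = 443.9 kmol.
Outlet amounts (n = n₀ + Σ ν·ξ):
  F: 663.6 − 1(546.1) = 117.5
  A: 0 + 1(546.1) − 1(443.9) = 102.2
  B: 0 + 1(443.9) = 443.9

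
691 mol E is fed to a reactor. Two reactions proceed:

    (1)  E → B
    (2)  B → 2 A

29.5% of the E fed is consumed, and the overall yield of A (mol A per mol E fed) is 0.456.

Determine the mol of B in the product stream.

46.3 mol

Conversion of E: E consumed = 1ξ₁ = 0.295 × 691 → ξ₁ = 203.8 mol.
Yield of A: 2ξ₂ / 691 = 0.456 → ξ₂ = 157.5 mol.
Outlet amounts (n = n₀ + Σ ν·ξ):
  E: 691 − 1(203.8) = 487.2
  B: 0 + 1(203.8) − 1(157.5) = 46.3
  A: 0 + 2(157.5) = 315.1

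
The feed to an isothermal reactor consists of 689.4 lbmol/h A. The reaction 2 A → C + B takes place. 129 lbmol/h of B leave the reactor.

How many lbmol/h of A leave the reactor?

For B: n = n₀ + 1ξ → 129 = 0 + 1ξ, giving ξ = 129 lbmol/h.
Outlet amounts (n = n₀ + ν ξ):
  A: 689.4 − 2(129) = 431.4
  C: 0 + 1(129) = 129
  B: 0 + 1(129) = 129

431 lbmol/h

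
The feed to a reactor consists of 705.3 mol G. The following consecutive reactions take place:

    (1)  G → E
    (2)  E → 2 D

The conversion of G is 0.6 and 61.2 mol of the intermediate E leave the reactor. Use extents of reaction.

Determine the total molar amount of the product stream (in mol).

Conversion of G: G consumed = 1ξ₁ = 0.6 × 705.3 → ξ₁ = 423.2 mol.
E balance: n_E = 0 + 1ξ₁ − 1ξ₂ = 61.2 → ξ₂ = (1·423.2 − 61.2)/1 = 362 mol.
Outlet amounts (n = n₀ + Σ ν·ξ):
  G: 705.3 − 1(423.2) = 282.1
  E: 0 + 1(423.2) − 1(362) = 61.2
  D: 0 + 2(362) = 724
Total out = 282.1 + 61.2 + 724 = 1067 mol.

1070 mol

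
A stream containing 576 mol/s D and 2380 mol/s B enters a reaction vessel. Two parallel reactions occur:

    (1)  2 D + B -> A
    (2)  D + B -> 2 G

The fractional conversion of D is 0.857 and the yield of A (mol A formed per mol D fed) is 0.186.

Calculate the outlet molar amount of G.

Yield of A: 1ξ₁ / 576 = 0.186 → ξ₁ = 107.1 mol/s.
Conversion of D: 2ξ₁ + 1ξ₂ = 0.857 × 576 = 493.6 → ξ₂ = 279.4 mol/s.
Outlet amounts (n = n₀ + Σ ν·ξ):
  D: 576 − 2(107.1) − 1(279.4) = 82.37
  B: 2380 − 1(107.1) − 1(279.4) = 1994
  A: 0 + 1(107.1) = 107.1
  G: 0 + 2(279.4) = 558.7

559 mol/s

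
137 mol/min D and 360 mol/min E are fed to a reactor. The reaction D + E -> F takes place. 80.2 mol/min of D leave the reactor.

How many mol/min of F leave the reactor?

For D: n = n₀ − 1ξ → 80.2 = 137 − 1ξ, giving ξ = 56.8 mol/min.
Outlet amounts (n = n₀ + ν ξ):
  D: 137 − 1(56.8) = 80.2
  E: 360 − 1(56.8) = 303.2
  F: 0 + 1(56.8) = 56.8

56.8 mol/min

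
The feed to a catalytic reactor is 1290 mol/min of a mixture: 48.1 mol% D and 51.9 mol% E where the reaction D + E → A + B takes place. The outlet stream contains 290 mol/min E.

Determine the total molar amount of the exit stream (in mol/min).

1290 mol/min

For E: n = n₀ − 1ξ → 290 = 669.5 − 1ξ, giving ξ = 379.5 mol/min.
Outlet amounts (n = n₀ + ν ξ):
  D: 620.5 − 1(379.5) = 241
  E: 669.5 − 1(379.5) = 290
  A: 0 + 1(379.5) = 379.5
  B: 0 + 1(379.5) = 379.5
Total out = 241 + 290 + 379.5 + 379.5 = 1290 mol/min.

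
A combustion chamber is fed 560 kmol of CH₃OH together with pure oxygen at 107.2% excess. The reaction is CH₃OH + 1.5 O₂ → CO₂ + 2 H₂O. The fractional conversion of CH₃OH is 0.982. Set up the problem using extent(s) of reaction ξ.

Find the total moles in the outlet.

Stoichiometric O₂ = 1.5 × 560 = 840 kmol; O₂ fed = 840 × 2.072 = 1740 kmol.
Fuel reacted = 0.982 × 560 → ξ = 549.9 kmol.
Outlet (n = n₀ + ν ξ):
  CH₃OH: 560 − 1(549.9) = 10.08
  O₂: 1740 − 1.5(549.9) = 915.6
  CO₂: 0 + 1(549.9) = 549.9
  H₂O: 0 + 2(549.9) = 1100
Total out = 10.08 + 915.6 + 549.9 + 1100 = 2575 kmol.

2580 kmol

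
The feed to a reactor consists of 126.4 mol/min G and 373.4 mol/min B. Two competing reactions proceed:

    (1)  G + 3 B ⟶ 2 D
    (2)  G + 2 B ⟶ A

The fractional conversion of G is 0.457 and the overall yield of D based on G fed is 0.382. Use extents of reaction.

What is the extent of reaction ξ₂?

Yield of D: 2ξ₁ / 126.4 = 0.382 → ξ₁ = 24.14 mol/min.
Conversion of G: 1ξ₁ + 1ξ₂ = 0.457 × 126.4 = 57.76 → ξ₂ = 33.62 mol/min.
Outlet amounts (n = n₀ + Σ ν·ξ):
  G: 126.4 − 1(24.14) − 1(33.62) = 68.64
  B: 373.4 − 3(24.14) − 2(33.62) = 233.7
  D: 0 + 2(24.14) = 48.28
  A: 0 + 1(33.62) = 33.62

ξ₂ = 33.6 mol/min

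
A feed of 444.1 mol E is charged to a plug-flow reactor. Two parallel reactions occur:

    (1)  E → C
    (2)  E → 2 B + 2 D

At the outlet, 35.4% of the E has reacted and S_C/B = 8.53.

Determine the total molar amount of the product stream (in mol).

Conversion of E: E consumed = 0.354 × 444.1 = 157.2 mol = 1ξ₁ + 1ξ₂.
Selectivity: 1ξ₁ / (2ξ₂) = 8.53 → ξ₁ = 17.06 ξ₂.
Substitute: (1·17.06 + 1) ξ₂ = 157.2 → ξ₂ = 8.705 mol, ξ₁ = 148.5 mol.
Outlet amounts (n = n₀ + Σ ν·ξ):
  E: 444.1 − 1(148.5) − 1(8.705) = 286.9
  C: 0 + 1(148.5) = 148.5
  B: 0 + 2(8.705) = 17.41
  D: 0 + 2(8.705) = 17.41
Total out = 286.9 + 148.5 + 17.41 + 17.41 = 470.2 mol.

470 mol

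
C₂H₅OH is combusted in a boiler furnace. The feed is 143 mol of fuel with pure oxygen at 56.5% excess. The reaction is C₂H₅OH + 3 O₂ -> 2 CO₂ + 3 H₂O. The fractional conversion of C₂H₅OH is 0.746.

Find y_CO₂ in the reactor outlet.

0.232

Stoichiometric O₂ = 3 × 143 = 429 mol; O₂ fed = 429 × 1.565 = 671.4 mol.
Fuel reacted = 0.746 × 143 → ξ = 106.7 mol.
Outlet (n = n₀ + ν ξ):
  C₂H₅OH: 143 − 1(106.7) = 36.32
  O₂: 671.4 − 3(106.7) = 351.4
  CO₂: 0 + 2(106.7) = 213.4
  H₂O: 0 + 3(106.7) = 320
Total out = 921.1 mol; y_CO₂ = 213.4 / 921.1 = 0.2316.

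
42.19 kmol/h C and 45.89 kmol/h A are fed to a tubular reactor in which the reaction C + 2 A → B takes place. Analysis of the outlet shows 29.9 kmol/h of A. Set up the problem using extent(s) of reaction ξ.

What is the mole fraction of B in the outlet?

For A: n = n₀ − 2ξ → 29.9 = 45.89 − 2ξ, giving ξ = 7.995 kmol/h.
Outlet amounts (n = n₀ + ν ξ):
  C: 42.19 − 1(7.995) = 34.19
  A: 45.89 − 2(7.995) = 29.9
  B: 0 + 1(7.995) = 7.995
Total out = 72.09 kmol/h; y_B = 7.995 / 72.09 = 0.1109.

0.111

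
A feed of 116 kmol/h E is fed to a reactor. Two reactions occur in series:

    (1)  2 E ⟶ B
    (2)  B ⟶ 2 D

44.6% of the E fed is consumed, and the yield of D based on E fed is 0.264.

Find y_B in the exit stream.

0.1

Conversion of E: E consumed = 2ξ₁ = 0.446 × 116 → ξ₁ = 25.87 kmol/h.
Yield of D: 2ξ₂ / 116 = 0.264 → ξ₂ = 15.31 kmol/h.
Outlet amounts (n = n₀ + Σ ν·ξ):
  E: 116 − 2(25.87) = 64.26
  B: 0 + 1(25.87) − 1(15.31) = 10.56
  D: 0 + 2(15.31) = 30.62
Total out = 105.4 kmol/h; y_B = 10.56 / 105.4 = 0.1001.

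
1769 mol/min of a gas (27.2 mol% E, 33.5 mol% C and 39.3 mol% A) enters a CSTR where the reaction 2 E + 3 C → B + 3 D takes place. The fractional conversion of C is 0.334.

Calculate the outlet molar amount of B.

66 mol/min

C reacted = 0.334 × 592.6 = 197.9 mol/min; ν_C = −3, so ξ = 197.9/3 = 65.98 mol/min.
Outlet amounts (n = n₀ + ν ξ):
  E: 481.2 − 2(65.98) = 349.2
  C: 592.6 − 3(65.98) = 394.7
  B: 0 + 1(65.98) = 65.98
  D: 0 + 3(65.98) = 197.9
  A: 695.2 (inert)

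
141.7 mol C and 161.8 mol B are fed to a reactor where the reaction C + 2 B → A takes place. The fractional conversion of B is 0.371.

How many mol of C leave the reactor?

112 mol

B reacted = 0.371 × 161.8 = 60.03 mol; ν_B = −2, so ξ = 60.03/2 = 30.01 mol.
Outlet amounts (n = n₀ + ν ξ):
  C: 141.7 − 1(30.01) = 111.7
  B: 161.8 − 2(30.01) = 101.8
  A: 0 + 1(30.01) = 30.01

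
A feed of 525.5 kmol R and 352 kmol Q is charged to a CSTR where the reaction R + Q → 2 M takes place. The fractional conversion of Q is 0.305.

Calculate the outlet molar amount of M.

215 kmol

Q reacted = 0.305 × 352 = 107.4 kmol; ν_Q = −1, so ξ = 107.4/1 = 107.4 kmol.
Outlet amounts (n = n₀ + ν ξ):
  R: 525.5 − 1(107.4) = 418.1
  Q: 352 − 1(107.4) = 244.6
  M: 0 + 2(107.4) = 214.7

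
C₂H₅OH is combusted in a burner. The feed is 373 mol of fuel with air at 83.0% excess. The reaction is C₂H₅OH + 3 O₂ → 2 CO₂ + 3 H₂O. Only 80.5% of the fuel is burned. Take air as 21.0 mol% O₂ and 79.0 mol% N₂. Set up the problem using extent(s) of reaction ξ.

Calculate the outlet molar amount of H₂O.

901 mol

Stoichiometric O₂ = 3 × 373 = 1119 mol; O₂ fed = 1119 × 1.830 = 2048 mol.
N₂ fed = 2048 × 79/21 = 7704 mol.
Fuel reacted = 0.805 × 373 → ξ = 300.3 mol.
Outlet (n = n₀ + ν ξ):
  C₂H₅OH: 373 − 1(300.3) = 72.73
  O₂: 2048 − 3(300.3) = 1147
  N₂: 7704 (inert)
  CO₂: 0 + 2(300.3) = 600.5
  H₂O: 0 + 3(300.3) = 900.8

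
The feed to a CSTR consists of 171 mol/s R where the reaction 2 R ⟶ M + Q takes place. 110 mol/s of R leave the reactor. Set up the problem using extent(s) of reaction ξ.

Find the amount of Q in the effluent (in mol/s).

For R: n = n₀ − 2ξ → 110 = 171 − 2ξ, giving ξ = 30.5 mol/s.
Outlet amounts (n = n₀ + ν ξ):
  R: 171 − 2(30.5) = 110
  M: 0 + 1(30.5) = 30.5
  Q: 0 + 1(30.5) = 30.5

30.5 mol/s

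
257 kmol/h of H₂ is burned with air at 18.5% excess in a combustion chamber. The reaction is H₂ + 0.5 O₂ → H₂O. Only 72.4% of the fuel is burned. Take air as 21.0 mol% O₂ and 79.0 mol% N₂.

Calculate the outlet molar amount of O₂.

59.2 kmol/h

Stoichiometric O₂ = 0.5 × 257 = 128.5 kmol/h; O₂ fed = 128.5 × 1.185 = 152.3 kmol/h.
N₂ fed = 152.3 × 79/21 = 572.8 kmol/h.
Fuel reacted = 0.724 × 257 → ξ = 186.1 kmol/h.
Outlet (n = n₀ + ν ξ):
  H₂: 257 − 1(186.1) = 70.93
  O₂: 152.3 − 0.5(186.1) = 59.24
  N₂: 572.8 (inert)
  H₂O: 0 + 1(186.1) = 186.1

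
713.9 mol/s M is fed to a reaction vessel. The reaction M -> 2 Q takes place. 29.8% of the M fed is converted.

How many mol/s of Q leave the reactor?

M reacted = 0.298 × 713.9 = 212.7 mol/s; ν_M = −1, so ξ = 212.7/1 = 212.7 mol/s.
Outlet amounts (n = n₀ + ν ξ):
  M: 713.9 − 1(212.7) = 501.2
  Q: 0 + 2(212.7) = 425.5

425 mol/s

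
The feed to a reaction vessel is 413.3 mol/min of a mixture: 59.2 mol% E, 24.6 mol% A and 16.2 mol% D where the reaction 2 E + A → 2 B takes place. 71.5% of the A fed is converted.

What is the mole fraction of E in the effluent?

0.291

A reacted = 0.715 × 101.7 = 72.7 mol/min; ν_A = −1, so ξ = 72.7/1 = 72.7 mol/min.
Outlet amounts (n = n₀ + ν ξ):
  E: 244.7 − 2(72.7) = 99.28
  A: 101.7 − 1(72.7) = 28.98
  B: 0 + 2(72.7) = 145.4
  D: 66.95 (inert)
Total out = 340.6 mol/min; y_E = 99.28 / 340.6 = 0.2915.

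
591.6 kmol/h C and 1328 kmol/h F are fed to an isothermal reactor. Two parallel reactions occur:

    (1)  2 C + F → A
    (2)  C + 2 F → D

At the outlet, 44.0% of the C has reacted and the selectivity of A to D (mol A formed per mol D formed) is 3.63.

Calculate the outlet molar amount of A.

114 kmol/h

Conversion of C: C consumed = 0.44 × 591.6 = 260.3 kmol/h = 2ξ₁ + 1ξ₂.
Selectivity: 1ξ₁ / (1ξ₂) = 3.63 → ξ₁ = 3.63 ξ₂.
Substitute: (2·3.63 + 1) ξ₂ = 260.3 → ξ₂ = 31.51 kmol/h, ξ₁ = 114.4 kmol/h.
Outlet amounts (n = n₀ + Σ ν·ξ):
  C: 591.6 − 2(114.4) − 1(31.51) = 331.3
  F: 1328 − 1(114.4) − 2(31.51) = 1151
  A: 0 + 1(114.4) = 114.4
  D: 0 + 1(31.51) = 31.51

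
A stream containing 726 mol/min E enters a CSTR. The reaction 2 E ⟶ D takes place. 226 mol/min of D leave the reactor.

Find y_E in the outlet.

For D: n = n₀ + 1ξ → 226 = 0 + 1ξ, giving ξ = 226 mol/min.
Outlet amounts (n = n₀ + ν ξ):
  E: 726 − 2(226) = 274
  D: 0 + 1(226) = 226
Total out = 500 mol/min; y_E = 274 / 500 = 0.548.

0.548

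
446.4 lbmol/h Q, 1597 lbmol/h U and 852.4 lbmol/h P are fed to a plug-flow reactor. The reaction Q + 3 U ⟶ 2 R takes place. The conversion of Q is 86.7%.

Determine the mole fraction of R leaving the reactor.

0.365

Q reacted = 0.867 × 446.4 = 387 lbmol/h; ν_Q = −1, so ξ = 387/1 = 387 lbmol/h.
Outlet amounts (n = n₀ + ν ξ):
  Q: 446.4 − 1(387) = 59.37
  U: 1597 − 3(387) = 435.9
  R: 0 + 2(387) = 774.1
  P: 852.4 (inert)
Total out = 2122 lbmol/h; y_R = 774.1 / 2122 = 0.3648.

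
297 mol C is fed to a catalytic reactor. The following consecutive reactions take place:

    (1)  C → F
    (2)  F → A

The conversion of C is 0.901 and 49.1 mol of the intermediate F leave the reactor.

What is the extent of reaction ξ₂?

Conversion of C: C consumed = 1ξ₁ = 0.901 × 297 → ξ₁ = 267.6 mol.
F balance: n_F = 0 + 1ξ₁ − 1ξ₂ = 49.1 → ξ₂ = (1·267.6 − 49.1)/1 = 218.5 mol.
Outlet amounts (n = n₀ + Σ ν·ξ):
  C: 297 − 1(267.6) = 29.4
  F: 0 + 1(267.6) − 1(218.5) = 49.1
  A: 0 + 1(218.5) = 218.5

ξ₂ = 218 mol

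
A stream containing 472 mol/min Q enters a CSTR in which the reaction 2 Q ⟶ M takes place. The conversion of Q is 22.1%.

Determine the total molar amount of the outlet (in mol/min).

Q reacted = 0.221 × 472 = 104.3 mol/min; ν_Q = −2, so ξ = 104.3/2 = 52.16 mol/min.
Outlet amounts (n = n₀ + ν ξ):
  Q: 472 − 2(52.16) = 367.7
  M: 0 + 1(52.16) = 52.16
Total out = 367.7 + 52.16 = 419.8 mol/min.

420 mol/min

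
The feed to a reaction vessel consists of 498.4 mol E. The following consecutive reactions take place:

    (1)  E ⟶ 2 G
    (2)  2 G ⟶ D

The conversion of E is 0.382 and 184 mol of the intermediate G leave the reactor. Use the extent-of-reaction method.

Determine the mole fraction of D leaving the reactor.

Conversion of E: E consumed = 1ξ₁ = 0.382 × 498.4 → ξ₁ = 190.4 mol.
G balance: n_G = 0 + 2ξ₁ − 2ξ₂ = 184 → ξ₂ = (2·190.4 − 184)/2 = 98.39 mol.
Outlet amounts (n = n₀ + Σ ν·ξ):
  E: 498.4 − 1(190.4) = 308
  G: 0 + 2(190.4) − 2(98.39) = 184
  D: 0 + 1(98.39) = 98.39
Total out = 590.4 mol; y_D = 98.39 / 590.4 = 0.1666.

0.167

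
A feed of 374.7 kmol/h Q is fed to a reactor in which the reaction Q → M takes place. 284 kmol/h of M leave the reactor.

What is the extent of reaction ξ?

For M: n = n₀ + 1ξ → 284 = 0 + 1ξ, giving ξ = 284 kmol/h.
Outlet amounts (n = n₀ + ν ξ):
  Q: 374.7 − 1(284) = 90.7
  M: 0 + 1(284) = 284

ξ = 284 kmol/h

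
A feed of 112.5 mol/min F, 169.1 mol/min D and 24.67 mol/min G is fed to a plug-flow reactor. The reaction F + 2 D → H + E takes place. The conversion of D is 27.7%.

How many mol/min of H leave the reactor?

D reacted = 0.277 × 169.1 = 46.84 mol/min; ν_D = −2, so ξ = 46.84/2 = 23.42 mol/min.
Outlet amounts (n = n₀ + ν ξ):
  F: 112.5 − 1(23.42) = 89.08
  D: 169.1 − 2(23.42) = 122.3
  H: 0 + 1(23.42) = 23.42
  E: 0 + 1(23.42) = 23.42
  G: 24.67 (inert)

23.4 mol/min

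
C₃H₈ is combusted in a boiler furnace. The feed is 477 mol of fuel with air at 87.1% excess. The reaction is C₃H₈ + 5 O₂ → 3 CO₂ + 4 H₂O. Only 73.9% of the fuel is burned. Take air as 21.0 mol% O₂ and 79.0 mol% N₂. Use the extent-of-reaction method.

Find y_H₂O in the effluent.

0.0639

Stoichiometric O₂ = 5 × 477 = 2385 mol; O₂ fed = 2385 × 1.871 = 4462 mol.
N₂ fed = 4462 × 79/21 = 16790 mol.
Fuel reacted = 0.739 × 477 → ξ = 352.5 mol.
Outlet (n = n₀ + ν ξ):
  C₃H₈: 477 − 1(352.5) = 124.5
  O₂: 4462 − 5(352.5) = 2700
  N₂: 16790 (inert)
  CO₂: 0 + 3(352.5) = 1058
  H₂O: 0 + 4(352.5) = 1410
Total out = 22080 mol; y_H₂O = 1410 / 22080 = 0.06386.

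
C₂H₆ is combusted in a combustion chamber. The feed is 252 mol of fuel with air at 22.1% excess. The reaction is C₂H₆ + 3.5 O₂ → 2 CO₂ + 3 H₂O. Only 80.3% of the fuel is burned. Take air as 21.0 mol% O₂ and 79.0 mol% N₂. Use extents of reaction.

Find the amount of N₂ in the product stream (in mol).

Stoichiometric O₂ = 3.5 × 252 = 882 mol; O₂ fed = 882 × 1.221 = 1077 mol.
N₂ fed = 1077 × 79/21 = 4051 mol.
Fuel reacted = 0.803 × 252 → ξ = 202.4 mol.
Outlet (n = n₀ + ν ξ):
  C₂H₆: 252 − 1(202.4) = 49.64
  O₂: 1077 − 3.5(202.4) = 368.7
  N₂: 4051 (inert)
  CO₂: 0 + 2(202.4) = 404.7
  H₂O: 0 + 3(202.4) = 607.1

4050 mol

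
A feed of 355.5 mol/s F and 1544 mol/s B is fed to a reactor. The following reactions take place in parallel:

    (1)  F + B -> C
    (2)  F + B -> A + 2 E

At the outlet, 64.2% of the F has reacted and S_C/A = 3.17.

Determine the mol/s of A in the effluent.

Conversion of F: F consumed = 0.642 × 355.5 = 228.2 mol/s = 1ξ₁ + 1ξ₂.
Selectivity: 1ξ₁ / (1ξ₂) = 3.17 → ξ₁ = 3.17 ξ₂.
Substitute: (1·3.17 + 1) ξ₂ = 228.2 → ξ₂ = 54.73 mol/s, ξ₁ = 173.5 mol/s.
Outlet amounts (n = n₀ + Σ ν·ξ):
  F: 355.5 − 1(173.5) − 1(54.73) = 127.3
  B: 1544 − 1(173.5) − 1(54.73) = 1316
  C: 0 + 1(173.5) = 173.5
  A: 0 + 1(54.73) = 54.73
  E: 0 + 2(54.73) = 109.5

54.7 mol/s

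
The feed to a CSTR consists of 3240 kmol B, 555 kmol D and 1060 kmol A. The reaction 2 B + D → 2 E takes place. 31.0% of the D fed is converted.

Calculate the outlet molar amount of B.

D reacted = 0.31 × 555 = 172.1 kmol; ν_D = −1, so ξ = 172.1/1 = 172.1 kmol.
Outlet amounts (n = n₀ + ν ξ):
  B: 3240 − 2(172.1) = 2896
  D: 555 − 1(172.1) = 382.9
  E: 0 + 2(172.1) = 344.1
  A: 1060 (inert)

2900 kmol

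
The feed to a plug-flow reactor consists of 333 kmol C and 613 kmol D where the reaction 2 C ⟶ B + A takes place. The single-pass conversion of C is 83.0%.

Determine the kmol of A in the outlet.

138 kmol

C reacted = 0.83 × 333 = 276.4 kmol; ν_C = −2, so ξ = 276.4/2 = 138.2 kmol.
Outlet amounts (n = n₀ + ν ξ):
  C: 333 − 2(138.2) = 56.61
  B: 0 + 1(138.2) = 138.2
  A: 0 + 1(138.2) = 138.2
  D: 613 (inert)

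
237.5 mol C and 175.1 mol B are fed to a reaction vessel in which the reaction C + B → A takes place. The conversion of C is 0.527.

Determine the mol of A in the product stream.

125 mol

C reacted = 0.527 × 237.5 = 125.2 mol; ν_C = −1, so ξ = 125.2/1 = 125.2 mol.
Outlet amounts (n = n₀ + ν ξ):
  C: 237.5 − 1(125.2) = 112.3
  B: 175.1 − 1(125.2) = 49.94
  A: 0 + 1(125.2) = 125.2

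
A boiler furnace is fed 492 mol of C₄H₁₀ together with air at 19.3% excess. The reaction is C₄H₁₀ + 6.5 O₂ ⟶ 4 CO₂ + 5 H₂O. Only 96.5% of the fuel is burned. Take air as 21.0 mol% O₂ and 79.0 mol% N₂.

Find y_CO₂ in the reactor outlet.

0.098

Stoichiometric O₂ = 6.5 × 492 = 3198 mol; O₂ fed = 3198 × 1.193 = 3815 mol.
N₂ fed = 3815 × 79/21 = 14350 mol.
Fuel reacted = 0.965 × 492 → ξ = 474.8 mol.
Outlet (n = n₀ + ν ξ):
  C₄H₁₀: 492 − 1(474.8) = 17.22
  O₂: 3815 − 6.5(474.8) = 729.1
  N₂: 14350 (inert)
  CO₂: 0 + 4(474.8) = 1899
  H₂O: 0 + 5(474.8) = 2374
Total out = 19370 mol; y_CO₂ = 1899 / 19370 = 0.09804.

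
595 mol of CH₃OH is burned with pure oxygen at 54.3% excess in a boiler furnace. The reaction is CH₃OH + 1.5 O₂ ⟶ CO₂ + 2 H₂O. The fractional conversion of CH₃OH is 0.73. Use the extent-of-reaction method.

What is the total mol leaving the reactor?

2190 mol

Stoichiometric O₂ = 1.5 × 595 = 892.5 mol; O₂ fed = 892.5 × 1.543 = 1377 mol.
Fuel reacted = 0.73 × 595 → ξ = 434.3 mol.
Outlet (n = n₀ + ν ξ):
  CH₃OH: 595 − 1(434.3) = 160.7
  O₂: 1377 − 1.5(434.3) = 725.6
  CO₂: 0 + 1(434.3) = 434.3
  H₂O: 0 + 2(434.3) = 868.7
Total out = 160.7 + 725.6 + 434.3 + 868.7 = 2189 mol.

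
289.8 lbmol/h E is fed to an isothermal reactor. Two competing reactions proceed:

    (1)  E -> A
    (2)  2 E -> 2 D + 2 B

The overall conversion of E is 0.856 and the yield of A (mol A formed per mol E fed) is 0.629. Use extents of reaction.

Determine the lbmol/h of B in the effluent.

65.8 lbmol/h

Yield of A: 1ξ₁ / 289.8 = 0.629 → ξ₁ = 182.3 lbmol/h.
Conversion of E: 1ξ₁ + 2ξ₂ = 0.856 × 289.8 = 248.1 → ξ₂ = 32.89 lbmol/h.
Outlet amounts (n = n₀ + Σ ν·ξ):
  E: 289.8 − 1(182.3) − 2(32.89) = 41.73
  A: 0 + 1(182.3) = 182.3
  D: 0 + 2(32.89) = 65.78
  B: 0 + 2(32.89) = 65.78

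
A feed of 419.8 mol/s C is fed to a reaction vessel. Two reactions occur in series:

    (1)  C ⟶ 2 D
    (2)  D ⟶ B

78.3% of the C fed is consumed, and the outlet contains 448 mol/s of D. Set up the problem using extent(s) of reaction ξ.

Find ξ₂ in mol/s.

Conversion of C: C consumed = 1ξ₁ = 0.783 × 419.8 → ξ₁ = 328.7 mol/s.
D balance: n_D = 0 + 2ξ₁ − 1ξ₂ = 448 → ξ₂ = (2·328.7 − 448)/1 = 209.4 mol/s.
Outlet amounts (n = n₀ + Σ ν·ξ):
  C: 419.8 − 1(328.7) = 91.1
  D: 0 + 2(328.7) − 1(209.4) = 448
  B: 0 + 1(209.4) = 209.4

ξ₂ = 209 mol/s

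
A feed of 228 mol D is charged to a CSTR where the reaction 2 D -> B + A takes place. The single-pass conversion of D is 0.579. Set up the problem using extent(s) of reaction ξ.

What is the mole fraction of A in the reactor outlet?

D reacted = 0.579 × 228 = 132 mol; ν_D = −2, so ξ = 132/2 = 66.01 mol.
Outlet amounts (n = n₀ + ν ξ):
  D: 228 − 2(66.01) = 95.99
  B: 0 + 1(66.01) = 66.01
  A: 0 + 1(66.01) = 66.01
Total out = 228 mol; y_A = 66.01 / 228 = 0.2895.

0.289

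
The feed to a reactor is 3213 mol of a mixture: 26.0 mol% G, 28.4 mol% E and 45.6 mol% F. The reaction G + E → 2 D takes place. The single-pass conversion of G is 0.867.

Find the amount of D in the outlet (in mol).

G reacted = 0.867 × 835.4 = 724.3 mol; ν_G = −1, so ξ = 724.3/1 = 724.3 mol.
Outlet amounts (n = n₀ + ν ξ):
  G: 835.4 − 1(724.3) = 111.1
  E: 912.5 − 1(724.3) = 188.2
  D: 0 + 2(724.3) = 1449
  F: 1465 (inert)

1450 mol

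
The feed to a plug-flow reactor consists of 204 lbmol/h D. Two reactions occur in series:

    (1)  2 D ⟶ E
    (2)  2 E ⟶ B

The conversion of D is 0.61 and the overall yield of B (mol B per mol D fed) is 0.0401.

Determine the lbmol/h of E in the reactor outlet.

Conversion of D: D consumed = 2ξ₁ = 0.61 × 204 → ξ₁ = 62.22 lbmol/h.
Yield of B: 1ξ₂ / 204 = 0.0401 → ξ₂ = 8.18 lbmol/h.
Outlet amounts (n = n₀ + Σ ν·ξ):
  D: 204 − 2(62.22) = 79.56
  E: 0 + 1(62.22) − 2(8.18) = 45.86
  B: 0 + 1(8.18) = 8.18

45.9 lbmol/h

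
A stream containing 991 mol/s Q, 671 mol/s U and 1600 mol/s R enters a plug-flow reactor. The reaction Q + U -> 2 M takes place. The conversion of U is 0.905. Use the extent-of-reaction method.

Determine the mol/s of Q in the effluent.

U reacted = 0.905 × 671 = 607.3 mol/s; ν_U = −1, so ξ = 607.3/1 = 607.3 mol/s.
Outlet amounts (n = n₀ + ν ξ):
  Q: 991 − 1(607.3) = 383.7
  U: 671 − 1(607.3) = 63.75
  M: 0 + 2(607.3) = 1215
  R: 1600 (inert)

384 mol/s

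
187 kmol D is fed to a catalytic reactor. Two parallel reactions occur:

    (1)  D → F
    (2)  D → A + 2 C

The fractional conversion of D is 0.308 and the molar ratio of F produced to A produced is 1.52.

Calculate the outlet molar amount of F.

Conversion of D: D consumed = 0.308 × 187 = 57.6 kmol = 1ξ₁ + 1ξ₂.
Selectivity: 1ξ₁ / (1ξ₂) = 1.52 → ξ₁ = 1.52 ξ₂.
Substitute: (1·1.52 + 1) ξ₂ = 57.6 → ξ₂ = 22.86 kmol, ξ₁ = 34.74 kmol.
Outlet amounts (n = n₀ + Σ ν·ξ):
  D: 187 − 1(34.74) − 1(22.86) = 129.4
  F: 0 + 1(34.74) = 34.74
  A: 0 + 1(22.86) = 22.86
  C: 0 + 2(22.86) = 45.71

34.7 kmol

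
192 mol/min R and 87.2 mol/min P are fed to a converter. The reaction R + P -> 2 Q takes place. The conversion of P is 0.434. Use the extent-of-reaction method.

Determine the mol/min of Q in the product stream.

P reacted = 0.434 × 87.2 = 37.84 mol/min; ν_P = −1, so ξ = 37.84/1 = 37.84 mol/min.
Outlet amounts (n = n₀ + ν ξ):
  R: 192 − 1(37.84) = 154.2
  P: 87.2 − 1(37.84) = 49.36
  Q: 0 + 2(37.84) = 75.69

75.7 mol/min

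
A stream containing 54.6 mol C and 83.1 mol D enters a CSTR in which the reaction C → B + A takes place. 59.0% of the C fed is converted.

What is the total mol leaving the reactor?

C reacted = 0.59 × 54.6 = 32.21 mol; ν_C = −1, so ξ = 32.21/1 = 32.21 mol.
Outlet amounts (n = n₀ + ν ξ):
  C: 54.6 − 1(32.21) = 22.39
  B: 0 + 1(32.21) = 32.21
  A: 0 + 1(32.21) = 32.21
  D: 83.1 (inert)
Total out = 22.39 + 32.21 + 32.21 + 83.1 = 169.9 mol.

170 mol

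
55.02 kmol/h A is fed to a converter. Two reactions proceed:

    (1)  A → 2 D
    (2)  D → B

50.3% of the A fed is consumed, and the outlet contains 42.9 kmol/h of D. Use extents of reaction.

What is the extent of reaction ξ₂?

ξ₂ = 12.5 kmol/h

Conversion of A: A consumed = 1ξ₁ = 0.503 × 55.02 → ξ₁ = 27.68 kmol/h.
D balance: n_D = 0 + 2ξ₁ − 1ξ₂ = 42.9 → ξ₂ = (2·27.68 − 42.9)/1 = 12.45 kmol/h.
Outlet amounts (n = n₀ + Σ ν·ξ):
  A: 55.02 − 1(27.68) = 27.34
  D: 0 + 2(27.68) − 1(12.45) = 42.9
  B: 0 + 1(12.45) = 12.45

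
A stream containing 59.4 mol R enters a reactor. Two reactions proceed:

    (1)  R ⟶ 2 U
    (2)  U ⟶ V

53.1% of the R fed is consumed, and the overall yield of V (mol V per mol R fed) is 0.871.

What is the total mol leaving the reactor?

90.9 mol

Conversion of R: R consumed = 1ξ₁ = 0.531 × 59.4 → ξ₁ = 31.54 mol.
Yield of V: 1ξ₂ / 59.4 = 0.871 → ξ₂ = 51.74 mol.
Outlet amounts (n = n₀ + Σ ν·ξ):
  R: 59.4 − 1(31.54) = 27.86
  U: 0 + 2(31.54) − 1(51.74) = 11.35
  V: 0 + 1(51.74) = 51.74
Total out = 27.86 + 11.35 + 51.74 = 90.94 mol.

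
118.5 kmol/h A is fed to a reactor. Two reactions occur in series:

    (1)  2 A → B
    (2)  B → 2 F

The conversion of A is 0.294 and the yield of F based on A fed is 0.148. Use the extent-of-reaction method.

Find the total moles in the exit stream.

Conversion of A: A consumed = 2ξ₁ = 0.294 × 118.5 → ξ₁ = 17.42 kmol/h.
Yield of F: 2ξ₂ / 118.5 = 0.148 → ξ₂ = 8.769 kmol/h.
Outlet amounts (n = n₀ + Σ ν·ξ):
  A: 118.5 − 2(17.42) = 83.66
  B: 0 + 1(17.42) − 1(8.769) = 8.65
  F: 0 + 2(8.769) = 17.54
Total out = 83.66 + 8.65 + 17.54 = 109.8 kmol/h.

110 kmol/h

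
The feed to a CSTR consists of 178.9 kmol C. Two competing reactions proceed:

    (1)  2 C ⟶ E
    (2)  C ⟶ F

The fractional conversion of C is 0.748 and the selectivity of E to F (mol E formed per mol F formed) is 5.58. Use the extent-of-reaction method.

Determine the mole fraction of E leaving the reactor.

0.523

Conversion of C: C consumed = 0.748 × 178.9 = 133.8 kmol = 2ξ₁ + 1ξ₂.
Selectivity: 1ξ₁ / (1ξ₂) = 5.58 → ξ₁ = 5.58 ξ₂.
Substitute: (2·5.58 + 1) ξ₂ = 133.8 → ξ₂ = 11 kmol, ξ₁ = 61.41 kmol.
Outlet amounts (n = n₀ + Σ ν·ξ):
  C: 178.9 − 2(61.41) − 1(11) = 45.08
  E: 0 + 1(61.41) = 61.41
  F: 0 + 1(11) = 11
Total out = 117.5 kmol; y_E = 61.41 / 117.5 = 0.5226.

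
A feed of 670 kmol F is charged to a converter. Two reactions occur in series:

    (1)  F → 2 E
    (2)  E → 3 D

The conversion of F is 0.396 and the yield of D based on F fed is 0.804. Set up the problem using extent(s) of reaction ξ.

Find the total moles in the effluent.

Conversion of F: F consumed = 1ξ₁ = 0.396 × 670 → ξ₁ = 265.3 kmol.
Yield of D: 3ξ₂ / 670 = 0.804 → ξ₂ = 179.6 kmol.
Outlet amounts (n = n₀ + Σ ν·ξ):
  F: 670 − 1(265.3) = 404.7
  E: 0 + 2(265.3) − 1(179.6) = 351.1
  D: 0 + 3(179.6) = 538.7
Total out = 404.7 + 351.1 + 538.7 = 1294 kmol.

1290 kmol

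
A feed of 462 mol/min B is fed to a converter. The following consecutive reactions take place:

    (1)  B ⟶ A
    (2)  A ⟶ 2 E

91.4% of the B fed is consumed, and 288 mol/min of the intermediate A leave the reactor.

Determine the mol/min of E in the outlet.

269 mol/min

Conversion of B: B consumed = 1ξ₁ = 0.914 × 462 → ξ₁ = 422.3 mol/min.
A balance: n_A = 0 + 1ξ₁ − 1ξ₂ = 288 → ξ₂ = (1·422.3 − 288)/1 = 134.3 mol/min.
Outlet amounts (n = n₀ + Σ ν·ξ):
  B: 462 − 1(422.3) = 39.73
  A: 0 + 1(422.3) − 1(134.3) = 288
  E: 0 + 2(134.3) = 268.5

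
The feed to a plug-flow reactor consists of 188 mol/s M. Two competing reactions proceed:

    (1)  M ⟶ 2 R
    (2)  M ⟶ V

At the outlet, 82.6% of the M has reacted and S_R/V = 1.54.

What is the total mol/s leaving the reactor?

256 mol/s

Conversion of M: M consumed = 0.826 × 188 = 155.3 mol/s = 1ξ₁ + 1ξ₂.
Selectivity: 2ξ₁ / (1ξ₂) = 1.54 → ξ₁ = 0.77 ξ₂.
Substitute: (1·0.77 + 1) ξ₂ = 155.3 → ξ₂ = 87.73 mol/s, ξ₁ = 67.55 mol/s.
Outlet amounts (n = n₀ + Σ ν·ξ):
  M: 188 − 1(67.55) − 1(87.73) = 32.71
  R: 0 + 2(67.55) = 135.1
  V: 0 + 1(87.73) = 87.73
Total out = 32.71 + 135.1 + 87.73 = 255.6 mol/s.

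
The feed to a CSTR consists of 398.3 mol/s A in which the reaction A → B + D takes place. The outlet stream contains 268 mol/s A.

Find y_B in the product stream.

For A: n = n₀ − 1ξ → 268 = 398.3 − 1ξ, giving ξ = 130.3 mol/s.
Outlet amounts (n = n₀ + ν ξ):
  A: 398.3 − 1(130.3) = 268
  B: 0 + 1(130.3) = 130.3
  D: 0 + 1(130.3) = 130.3
Total out = 528.6 mol/s; y_B = 130.3 / 528.6 = 0.2465.

0.247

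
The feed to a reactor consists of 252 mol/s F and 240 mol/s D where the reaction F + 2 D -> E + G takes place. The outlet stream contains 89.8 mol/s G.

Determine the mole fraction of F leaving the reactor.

0.403

For G: n = n₀ + 1ξ → 89.8 = 0 + 1ξ, giving ξ = 89.8 mol/s.
Outlet amounts (n = n₀ + ν ξ):
  F: 252 − 1(89.8) = 162.2
  D: 240 − 2(89.8) = 60.4
  E: 0 + 1(89.8) = 89.8
  G: 0 + 1(89.8) = 89.8
Total out = 402.2 mol/s; y_F = 162.2 / 402.2 = 0.4033.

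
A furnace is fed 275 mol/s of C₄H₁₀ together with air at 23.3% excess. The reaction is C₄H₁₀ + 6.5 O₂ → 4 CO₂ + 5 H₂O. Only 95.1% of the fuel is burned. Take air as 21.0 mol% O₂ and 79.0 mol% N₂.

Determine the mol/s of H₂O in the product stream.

Stoichiometric O₂ = 6.5 × 275 = 1788 mol/s; O₂ fed = 1788 × 1.233 = 2204 mol/s.
N₂ fed = 2204 × 79/21 = 8291 mol/s.
Fuel reacted = 0.951 × 275 → ξ = 261.5 mol/s.
Outlet (n = n₀ + ν ξ):
  C₄H₁₀: 275 − 1(261.5) = 13.48
  O₂: 2204 − 6.5(261.5) = 504.1
  N₂: 8291 (inert)
  CO₂: 0 + 4(261.5) = 1046
  H₂O: 0 + 5(261.5) = 1308

1310 mol/s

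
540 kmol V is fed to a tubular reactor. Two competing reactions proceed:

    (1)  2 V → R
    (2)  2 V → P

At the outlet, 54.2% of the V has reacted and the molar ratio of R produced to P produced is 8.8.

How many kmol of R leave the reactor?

Conversion of V: V consumed = 0.542 × 540 = 292.7 kmol = 2ξ₁ + 2ξ₂.
Selectivity: 1ξ₁ / (1ξ₂) = 8.8 → ξ₁ = 8.8 ξ₂.
Substitute: (2·8.8 + 2) ξ₂ = 292.7 → ξ₂ = 14.93 kmol, ξ₁ = 131.4 kmol.
Outlet amounts (n = n₀ + Σ ν·ξ):
  V: 540 − 2(131.4) − 2(14.93) = 247.3
  R: 0 + 1(131.4) = 131.4
  P: 0 + 1(14.93) = 14.93

131 kmol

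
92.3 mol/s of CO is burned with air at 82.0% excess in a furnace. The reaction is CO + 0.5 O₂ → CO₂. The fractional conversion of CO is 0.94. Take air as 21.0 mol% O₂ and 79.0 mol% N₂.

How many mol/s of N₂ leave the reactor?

316 mol/s

Stoichiometric O₂ = 0.5 × 92.3 = 46.15 mol/s; O₂ fed = 46.15 × 1.820 = 83.99 mol/s.
N₂ fed = 83.99 × 79/21 = 316 mol/s.
Fuel reacted = 0.94 × 92.3 → ξ = 86.76 mol/s.
Outlet (n = n₀ + ν ξ):
  CO: 92.3 − 1(86.76) = 5.538
  O₂: 83.99 − 0.5(86.76) = 40.61
  N₂: 316 (inert)
  CO₂: 0 + 1(86.76) = 86.76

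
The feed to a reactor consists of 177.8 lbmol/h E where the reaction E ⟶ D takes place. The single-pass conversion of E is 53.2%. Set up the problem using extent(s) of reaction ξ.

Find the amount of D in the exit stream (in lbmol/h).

94.6 lbmol/h

E reacted = 0.532 × 177.8 = 94.59 lbmol/h; ν_E = −1, so ξ = 94.59/1 = 94.59 lbmol/h.
Outlet amounts (n = n₀ + ν ξ):
  E: 177.8 − 1(94.59) = 83.21
  D: 0 + 1(94.59) = 94.59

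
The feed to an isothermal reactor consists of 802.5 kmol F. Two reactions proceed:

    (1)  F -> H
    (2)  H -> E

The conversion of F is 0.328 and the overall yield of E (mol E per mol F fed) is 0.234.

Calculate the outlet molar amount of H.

Conversion of F: F consumed = 1ξ₁ = 0.328 × 802.5 → ξ₁ = 263.2 kmol.
Yield of E: 1ξ₂ / 802.5 = 0.234 → ξ₂ = 187.8 kmol.
Outlet amounts (n = n₀ + Σ ν·ξ):
  F: 802.5 − 1(263.2) = 539.3
  H: 0 + 1(263.2) − 1(187.8) = 75.44
  E: 0 + 1(187.8) = 187.8

75.4 kmol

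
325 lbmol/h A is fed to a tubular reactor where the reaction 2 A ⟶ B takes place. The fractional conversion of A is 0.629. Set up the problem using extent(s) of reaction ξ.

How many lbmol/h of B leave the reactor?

A reacted = 0.629 × 325 = 204.4 lbmol/h; ν_A = −2, so ξ = 204.4/2 = 102.2 lbmol/h.
Outlet amounts (n = n₀ + ν ξ):
  A: 325 − 2(102.2) = 120.6
  B: 0 + 1(102.2) = 102.2

102 lbmol/h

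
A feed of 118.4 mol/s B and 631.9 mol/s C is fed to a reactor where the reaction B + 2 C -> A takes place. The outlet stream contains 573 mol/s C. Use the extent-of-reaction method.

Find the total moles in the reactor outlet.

691 mol/s

For C: n = n₀ − 2ξ → 573 = 631.9 − 2ξ, giving ξ = 29.45 mol/s.
Outlet amounts (n = n₀ + ν ξ):
  B: 118.4 − 1(29.45) = 88.95
  C: 631.9 − 2(29.45) = 573
  A: 0 + 1(29.45) = 29.45
Total out = 88.95 + 573 + 29.45 = 691.4 mol/s.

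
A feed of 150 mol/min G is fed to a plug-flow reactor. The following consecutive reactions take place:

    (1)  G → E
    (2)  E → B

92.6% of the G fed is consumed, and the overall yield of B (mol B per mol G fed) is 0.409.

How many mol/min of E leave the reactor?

77.6 mol/min

Conversion of G: G consumed = 1ξ₁ = 0.926 × 150 → ξ₁ = 138.9 mol/min.
Yield of B: 1ξ₂ / 150 = 0.409 → ξ₂ = 61.35 mol/min.
Outlet amounts (n = n₀ + Σ ν·ξ):
  G: 150 − 1(138.9) = 11.1
  E: 0 + 1(138.9) − 1(61.35) = 77.55
  B: 0 + 1(61.35) = 61.35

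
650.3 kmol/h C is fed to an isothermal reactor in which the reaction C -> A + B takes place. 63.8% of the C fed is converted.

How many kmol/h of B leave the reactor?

415 kmol/h

C reacted = 0.638 × 650.3 = 414.9 kmol/h; ν_C = −1, so ξ = 414.9/1 = 414.9 kmol/h.
Outlet amounts (n = n₀ + ν ξ):
  C: 650.3 − 1(414.9) = 235.4
  A: 0 + 1(414.9) = 414.9
  B: 0 + 1(414.9) = 414.9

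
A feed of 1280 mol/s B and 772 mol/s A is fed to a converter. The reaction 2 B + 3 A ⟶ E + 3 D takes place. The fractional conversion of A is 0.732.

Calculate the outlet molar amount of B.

A reacted = 0.732 × 772 = 565.1 mol/s; ν_A = −3, so ξ = 565.1/3 = 188.4 mol/s.
Outlet amounts (n = n₀ + ν ξ):
  B: 1280 − 2(188.4) = 903.3
  A: 772 − 3(188.4) = 206.9
  E: 0 + 1(188.4) = 188.4
  D: 0 + 3(188.4) = 565.1

903 mol/s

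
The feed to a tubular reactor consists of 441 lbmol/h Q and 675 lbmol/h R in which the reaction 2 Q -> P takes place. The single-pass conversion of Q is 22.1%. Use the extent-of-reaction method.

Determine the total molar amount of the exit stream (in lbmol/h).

Q reacted = 0.221 × 441 = 97.46 lbmol/h; ν_Q = −2, so ξ = 97.46/2 = 48.73 lbmol/h.
Outlet amounts (n = n₀ + ν ξ):
  Q: 441 − 2(48.73) = 343.5
  P: 0 + 1(48.73) = 48.73
  R: 675 (inert)
Total out = 343.5 + 48.73 + 675 = 1067 lbmol/h.

1070 lbmol/h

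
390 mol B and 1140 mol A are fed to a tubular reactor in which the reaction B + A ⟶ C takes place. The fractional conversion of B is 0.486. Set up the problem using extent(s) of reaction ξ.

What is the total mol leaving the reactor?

1340 mol

B reacted = 0.486 × 390 = 189.5 mol; ν_B = −1, so ξ = 189.5/1 = 189.5 mol.
Outlet amounts (n = n₀ + ν ξ):
  B: 390 − 1(189.5) = 200.5
  A: 1140 − 1(189.5) = 950.5
  C: 0 + 1(189.5) = 189.5
Total out = 200.5 + 950.5 + 189.5 = 1340 mol.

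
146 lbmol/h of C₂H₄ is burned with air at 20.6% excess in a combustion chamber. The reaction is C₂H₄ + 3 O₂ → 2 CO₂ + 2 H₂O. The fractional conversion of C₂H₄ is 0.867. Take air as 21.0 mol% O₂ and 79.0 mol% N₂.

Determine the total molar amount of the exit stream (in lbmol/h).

Stoichiometric O₂ = 3 × 146 = 438 lbmol/h; O₂ fed = 438 × 1.206 = 528.2 lbmol/h.
N₂ fed = 528.2 × 79/21 = 1987 lbmol/h.
Fuel reacted = 0.867 × 146 → ξ = 126.6 lbmol/h.
Outlet (n = n₀ + ν ξ):
  C₂H₄: 146 − 1(126.6) = 19.42
  O₂: 528.2 − 3(126.6) = 148.5
  N₂: 1987 (inert)
  CO₂: 0 + 2(126.6) = 253.2
  H₂O: 0 + 2(126.6) = 253.2
Total out = 19.42 + 148.5 + 1987 + 253.2 + 253.2 = 2661 lbmol/h.

2660 lbmol/h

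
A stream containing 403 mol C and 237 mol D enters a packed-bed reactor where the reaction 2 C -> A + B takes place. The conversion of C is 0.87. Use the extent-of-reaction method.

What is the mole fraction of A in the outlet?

0.274

C reacted = 0.87 × 403 = 350.6 mol; ν_C = −2, so ξ = 350.6/2 = 175.3 mol.
Outlet amounts (n = n₀ + ν ξ):
  C: 403 − 2(175.3) = 52.39
  A: 0 + 1(175.3) = 175.3
  B: 0 + 1(175.3) = 175.3
  D: 237 (inert)
Total out = 640 mol; y_A = 175.3 / 640 = 0.2739.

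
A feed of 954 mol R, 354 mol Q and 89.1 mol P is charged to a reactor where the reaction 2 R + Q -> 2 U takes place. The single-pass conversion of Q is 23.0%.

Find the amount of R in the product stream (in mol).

791 mol

Q reacted = 0.23 × 354 = 81.42 mol; ν_Q = −1, so ξ = 81.42/1 = 81.42 mol.
Outlet amounts (n = n₀ + ν ξ):
  R: 954 − 2(81.42) = 791.2
  Q: 354 − 1(81.42) = 272.6
  U: 0 + 2(81.42) = 162.8
  P: 89.1 (inert)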